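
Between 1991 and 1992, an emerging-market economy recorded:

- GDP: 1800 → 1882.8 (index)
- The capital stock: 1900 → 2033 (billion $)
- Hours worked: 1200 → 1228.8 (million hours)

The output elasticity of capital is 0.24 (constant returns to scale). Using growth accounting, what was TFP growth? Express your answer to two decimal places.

GDP growth = (1882.8 − 1800) / 1800 = 4.6%.
The capital stock growth = (2033 − 1900) / 1900 = 7%.
Hours worked growth = (1228.8 − 1200) / 1200 = 2.4%.
Labor's share = 1 − 0.24 = 0.76.
The capital stock: 0.24 × 7 = 1.68 pp.
Hours worked: 0.76 × 2.4 = 1.824 pp.
TFP growth = 4.6 − 3.504 = 1.096%.

1.10%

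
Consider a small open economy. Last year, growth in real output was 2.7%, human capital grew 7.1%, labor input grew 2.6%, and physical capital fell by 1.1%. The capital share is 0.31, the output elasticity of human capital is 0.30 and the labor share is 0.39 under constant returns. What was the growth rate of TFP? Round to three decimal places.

-0.103%

Labor's share = 1 − 0.31 − 0.3 = 0.39.
Physical capital: 0.31 × (-1.1) = -0.341 pp.
Human capital: 0.3 × 7.1 = 2.13 pp.
Labor input: 0.39 × 2.6 = 1.014 pp.
TFP growth = 2.7 − 2.803 = -0.103%.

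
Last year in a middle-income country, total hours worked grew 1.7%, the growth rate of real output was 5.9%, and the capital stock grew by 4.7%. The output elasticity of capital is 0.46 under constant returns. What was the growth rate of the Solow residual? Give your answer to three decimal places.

Labor's share = 1 − 0.46 = 0.54.
The capital stock: 0.46 × 4.7 = 2.162 pp.
Total hours worked: 0.54 × 1.7 = 0.918 pp.
TFP growth = 5.9 − 3.08 = 2.82%.

The Solow residual grew 2.820%.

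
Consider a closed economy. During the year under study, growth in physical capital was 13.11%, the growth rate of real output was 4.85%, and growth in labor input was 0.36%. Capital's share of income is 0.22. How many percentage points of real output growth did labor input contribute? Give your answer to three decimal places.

Labor's share = 1 − 0.22 = 0.78.
Contribution = share × growth = 0.78 × 0.36 = 0.2808 pp.

0.281 percentage points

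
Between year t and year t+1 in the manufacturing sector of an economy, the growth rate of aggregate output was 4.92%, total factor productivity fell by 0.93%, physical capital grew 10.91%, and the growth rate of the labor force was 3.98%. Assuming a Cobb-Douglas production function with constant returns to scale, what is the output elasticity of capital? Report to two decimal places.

gY = gA + α·gK + (1−α)·gL, so gY − gA − gL = α(gK − gL).
4.92 + 0.93 − 3.98 = α × (10.91 − 3.98).
1.87 = 6.93 α, so α = 0.2698.

α = 0.27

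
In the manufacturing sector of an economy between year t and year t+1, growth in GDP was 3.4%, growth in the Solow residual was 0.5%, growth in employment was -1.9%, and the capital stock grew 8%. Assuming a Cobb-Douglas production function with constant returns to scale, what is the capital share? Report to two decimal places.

The capital share is 0.48.

gY = gA + α·gK + (1−α)·gL, so gY − gA − gL = α(gK − gL).
3.4 − 0.5 + 1.9 = α × (8 − (-1.9)).
4.8 = 9.9 α, so α = 0.4848.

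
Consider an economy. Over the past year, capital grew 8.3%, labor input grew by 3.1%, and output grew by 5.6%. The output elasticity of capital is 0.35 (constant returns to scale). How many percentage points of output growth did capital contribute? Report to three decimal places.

2.905 percentage points

Contribution = share × growth = 0.35 × 8.3 = 2.905 pp.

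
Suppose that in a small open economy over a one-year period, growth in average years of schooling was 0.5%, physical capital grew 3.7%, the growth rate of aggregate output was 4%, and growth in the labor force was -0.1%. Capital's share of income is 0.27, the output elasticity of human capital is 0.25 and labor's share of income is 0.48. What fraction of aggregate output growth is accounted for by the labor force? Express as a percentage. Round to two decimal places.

The labor force accounted for -1.20% of growth.

Labor's share = 1 − 0.27 − 0.25 = 0.48.
The labor force contributed 0.48 × (-0.1) = -0.048 pp.
Share of growth = -0.048 / 4 × 100 = -1.2%.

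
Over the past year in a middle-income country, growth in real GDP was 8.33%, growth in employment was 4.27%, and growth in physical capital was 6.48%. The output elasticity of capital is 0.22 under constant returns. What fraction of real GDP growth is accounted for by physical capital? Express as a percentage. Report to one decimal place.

17.1%

Physical capital contributed 0.22 × 6.48 = 1.4256 pp.
Share of growth = 1.4256 / 8.33 × 100 = 17.114%.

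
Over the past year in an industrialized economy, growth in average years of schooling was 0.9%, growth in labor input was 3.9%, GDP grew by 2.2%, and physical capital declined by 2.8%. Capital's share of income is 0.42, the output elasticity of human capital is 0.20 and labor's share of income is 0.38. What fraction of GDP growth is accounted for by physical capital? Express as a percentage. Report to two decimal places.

Physical capital contributed 0.42 × (-2.8) = -1.176 pp.
Share of growth = -1.176 / 2.2 × 100 = -53.4545%.

Physical capital accounted for -53.45% of growth.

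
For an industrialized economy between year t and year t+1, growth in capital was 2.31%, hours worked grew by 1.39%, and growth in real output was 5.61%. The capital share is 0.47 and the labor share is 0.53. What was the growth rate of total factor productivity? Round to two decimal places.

Labor's share = 1 − 0.47 = 0.53.
Capital: 0.47 × 2.31 = 1.0857 pp.
Hours worked: 0.53 × 1.39 = 0.7367 pp.
TFP growth = 5.61 − 1.8224 = 3.7876%.

Total factor productivity grew 3.79%.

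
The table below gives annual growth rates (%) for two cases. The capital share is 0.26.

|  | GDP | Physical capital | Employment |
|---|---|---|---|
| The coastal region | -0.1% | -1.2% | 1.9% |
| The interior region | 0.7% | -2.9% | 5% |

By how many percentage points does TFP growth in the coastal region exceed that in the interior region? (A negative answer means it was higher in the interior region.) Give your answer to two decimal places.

Labor's share = 1 − 0.26 = 0.74.
The coastal region: TFP = -0.1 + 0.312 − 1.406 = -1.194%.
The interior region: TFP = 0.7 + 0.754 − 3.7 = -2.246%.
Difference = -1.194 − (-2.246) = 1.052 pp.

1.05 percentage points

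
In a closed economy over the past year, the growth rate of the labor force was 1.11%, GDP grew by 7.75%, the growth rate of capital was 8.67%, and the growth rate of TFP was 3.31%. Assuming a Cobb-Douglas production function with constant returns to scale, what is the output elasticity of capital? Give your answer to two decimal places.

0.44

gY = gA + α·gK + (1−α)·gL, so gY − gA − gL = α(gK − gL).
7.75 − 3.31 − 1.11 = α × (8.67 − 1.11).
3.33 = 7.56 α, so α = 0.4405.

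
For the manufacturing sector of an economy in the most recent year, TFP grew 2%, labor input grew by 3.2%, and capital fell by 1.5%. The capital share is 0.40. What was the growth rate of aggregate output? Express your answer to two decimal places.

3.32%

Labor's share = 1 − 0.4 = 0.6.
Capital: 0.4 × (-1.5) = -0.6 pp.
Labor input: 0.6 × 3.2 = 1.92 pp.
Output growth = 2 + 1.32 = 3.32%.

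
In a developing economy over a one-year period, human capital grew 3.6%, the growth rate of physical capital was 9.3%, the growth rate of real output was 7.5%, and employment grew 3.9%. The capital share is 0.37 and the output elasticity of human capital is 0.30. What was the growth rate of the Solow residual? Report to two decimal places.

1.69%

Labor's share = 1 − 0.37 − 0.3 = 0.33.
Physical capital: 0.37 × 9.3 = 3.441 pp.
Human capital: 0.3 × 3.6 = 1.08 pp.
Employment: 0.33 × 3.9 = 1.287 pp.
TFP growth = 7.5 − 5.808 = 1.692%.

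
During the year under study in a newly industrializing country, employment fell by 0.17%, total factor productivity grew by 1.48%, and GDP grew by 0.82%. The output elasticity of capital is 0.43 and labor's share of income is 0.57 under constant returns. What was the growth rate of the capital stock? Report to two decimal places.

Labor's share = 1 − 0.43 = 0.57.
gY = gA + 0.57×(-0.17) + 0.43×g.
0.43×g = 0.82 − 1.48 + 0.0969 = -0.5631.
g = -0.5631 / 0.43 = -1.3095%.

-1.31%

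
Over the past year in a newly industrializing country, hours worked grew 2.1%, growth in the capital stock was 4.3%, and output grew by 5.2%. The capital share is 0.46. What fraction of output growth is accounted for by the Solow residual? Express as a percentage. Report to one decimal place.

Labor's share = 1 − 0.46 = 0.54.
The capital stock: 0.46 × 4.3 = 1.978 pp.
Hours worked: 0.54 × 2.1 = 1.134 pp.
TFP growth = 5.2 − 3.112 = 2.088%.
TFP share of growth = 2.088 / 5.2 × 100 = 40.154%.

The Solow residual accounted for 40.2% of growth.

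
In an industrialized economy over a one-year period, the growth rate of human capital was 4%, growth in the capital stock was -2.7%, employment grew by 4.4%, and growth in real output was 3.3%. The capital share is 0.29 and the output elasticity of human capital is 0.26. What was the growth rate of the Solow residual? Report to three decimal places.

1.063%

Labor's share = 1 − 0.29 − 0.26 = 0.45.
The capital stock: 0.29 × (-2.7) = -0.783 pp.
Human capital: 0.26 × 4 = 1.04 pp.
Employment: 0.45 × 4.4 = 1.98 pp.
TFP growth = 3.3 − 2.237 = 1.063%.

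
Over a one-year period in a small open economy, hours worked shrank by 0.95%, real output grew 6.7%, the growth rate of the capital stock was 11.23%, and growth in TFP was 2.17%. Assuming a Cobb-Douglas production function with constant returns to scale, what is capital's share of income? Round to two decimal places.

α = 0.45

gY = gA + α·gK + (1−α)·gL, so gY − gA − gL = α(gK − gL).
6.7 − 2.17 + 0.95 = α × (11.23 − (-0.95)).
5.48 = 12.18 α, so α = 0.4499.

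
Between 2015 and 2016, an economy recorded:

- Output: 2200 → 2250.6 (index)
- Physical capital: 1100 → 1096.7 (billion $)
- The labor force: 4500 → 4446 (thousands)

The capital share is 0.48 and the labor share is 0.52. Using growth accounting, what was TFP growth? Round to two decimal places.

TFP grew 3.07%.

Output growth = (2250.6 − 2200) / 2200 = 2.3%.
Physical capital growth = (1096.7 − 1100) / 1100 = -0.3%.
The labor force growth = (4446 − 4500) / 4500 = -1.2%.
Labor's share = 1 − 0.48 = 0.52.
Physical capital: 0.48 × (-0.3) = -0.144 pp.
The labor force: 0.52 × (-1.2) = -0.624 pp.
TFP growth = 2.3 + 0.768 = 3.068%.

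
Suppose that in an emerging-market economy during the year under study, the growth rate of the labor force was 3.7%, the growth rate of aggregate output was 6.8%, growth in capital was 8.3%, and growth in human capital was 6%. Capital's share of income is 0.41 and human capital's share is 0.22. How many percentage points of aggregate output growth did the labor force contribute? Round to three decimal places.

Labor's share = 1 − 0.41 − 0.22 = 0.37.
Contribution = share × growth = 0.37 × 3.7 = 1.369 pp.

1.369 percentage points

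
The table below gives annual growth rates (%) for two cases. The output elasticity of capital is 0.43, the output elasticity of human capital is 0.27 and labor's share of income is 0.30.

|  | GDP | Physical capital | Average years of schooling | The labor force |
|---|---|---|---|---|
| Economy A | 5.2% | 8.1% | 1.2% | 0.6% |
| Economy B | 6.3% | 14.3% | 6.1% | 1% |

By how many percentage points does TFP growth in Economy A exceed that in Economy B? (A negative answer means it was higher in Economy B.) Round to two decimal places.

Labor's share = 1 − 0.43 − 0.27 = 0.3.
Economy A: TFP = 5.2 − 3.483 − 0.324 − 0.18 = 1.213%.
Economy B: TFP = 6.3 − 6.149 − 1.647 − 0.3 = -1.796%.
Difference = 1.213 − (-1.796) = 3.009 pp.

3.01 percentage points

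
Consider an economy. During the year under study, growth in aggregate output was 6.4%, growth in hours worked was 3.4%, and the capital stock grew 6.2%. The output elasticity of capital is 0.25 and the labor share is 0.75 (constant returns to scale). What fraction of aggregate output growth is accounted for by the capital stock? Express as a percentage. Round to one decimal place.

The capital stock accounted for 24.2% of growth.

The capital stock contributed 0.25 × 6.2 = 1.55 pp.
Share of growth = 1.55 / 6.4 × 100 = 24.219%.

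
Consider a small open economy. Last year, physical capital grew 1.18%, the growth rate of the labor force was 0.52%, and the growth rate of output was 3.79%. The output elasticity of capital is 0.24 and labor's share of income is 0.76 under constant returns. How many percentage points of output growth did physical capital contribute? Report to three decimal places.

Contribution = share × growth = 0.24 × 1.18 = 0.2832 pp.

0.283 percentage points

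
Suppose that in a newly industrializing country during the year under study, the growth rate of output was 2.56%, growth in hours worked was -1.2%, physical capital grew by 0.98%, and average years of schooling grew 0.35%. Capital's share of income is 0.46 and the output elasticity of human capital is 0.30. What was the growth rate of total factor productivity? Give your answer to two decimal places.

Total factor productivity grew 2.29%.

Labor's share = 1 − 0.46 − 0.3 = 0.24.
Physical capital: 0.46 × 0.98 = 0.4508 pp.
Average years of schooling: 0.3 × 0.35 = 0.105 pp.
Hours worked: 0.24 × (-1.2) = -0.288 pp.
TFP growth = 2.56 − 0.2678 = 2.2922%.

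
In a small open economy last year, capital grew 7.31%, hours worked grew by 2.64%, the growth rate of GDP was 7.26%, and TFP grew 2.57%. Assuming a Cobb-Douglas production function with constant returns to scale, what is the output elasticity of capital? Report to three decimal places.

gY = gA + α·gK + (1−α)·gL, so gY − gA − gL = α(gK − gL).
7.26 − 2.57 − 2.64 = α × (7.31 − 2.64).
2.05 = 4.67 α, so α = 0.43897.

α = 0.439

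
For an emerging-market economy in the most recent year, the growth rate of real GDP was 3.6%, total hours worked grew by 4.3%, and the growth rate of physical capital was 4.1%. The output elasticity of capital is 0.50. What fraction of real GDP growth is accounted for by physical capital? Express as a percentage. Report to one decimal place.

Physical capital accounted for 56.9% of growth.

Physical capital contributed 0.5 × 4.1 = 2.05 pp.
Share of growth = 2.05 / 3.6 × 100 = 56.944%.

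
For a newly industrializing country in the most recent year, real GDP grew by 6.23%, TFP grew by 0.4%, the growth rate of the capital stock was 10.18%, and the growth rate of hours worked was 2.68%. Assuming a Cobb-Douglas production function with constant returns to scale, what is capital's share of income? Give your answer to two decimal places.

Capital's share of income is 0.42.

gY = gA + α·gK + (1−α)·gL, so gY − gA − gL = α(gK − gL).
6.23 − 0.4 − 2.68 = α × (10.18 − 2.68).
3.15 = 7.5 α, so α = 0.42.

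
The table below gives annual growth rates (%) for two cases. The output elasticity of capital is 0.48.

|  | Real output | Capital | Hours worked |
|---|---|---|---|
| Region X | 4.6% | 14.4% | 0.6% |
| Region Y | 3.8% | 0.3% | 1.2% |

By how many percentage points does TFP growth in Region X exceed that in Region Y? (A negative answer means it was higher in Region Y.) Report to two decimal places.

Labor's share = 1 − 0.48 = 0.52.
Region X: TFP = 4.6 − 6.912 − 0.312 = -2.624%.
Region Y: TFP = 3.8 − 0.144 − 0.624 = 3.032%.
Difference = -2.624 − (3.032) = -5.656 pp.

-5.66 percentage points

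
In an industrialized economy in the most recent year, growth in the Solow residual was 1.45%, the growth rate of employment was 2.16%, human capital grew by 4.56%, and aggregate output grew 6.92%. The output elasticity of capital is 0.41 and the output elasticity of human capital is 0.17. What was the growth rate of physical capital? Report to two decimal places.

Labor's share = 1 − 0.41 − 0.17 = 0.42.
gY = gA + 0.17×4.56 + 0.42×2.16 + 0.41×g.
0.41×g = 6.92 − 1.45 − 1.6824 = 3.7876.
g = 3.7876 / 0.41 = 9.238%.

Physical capital grew 9.24%.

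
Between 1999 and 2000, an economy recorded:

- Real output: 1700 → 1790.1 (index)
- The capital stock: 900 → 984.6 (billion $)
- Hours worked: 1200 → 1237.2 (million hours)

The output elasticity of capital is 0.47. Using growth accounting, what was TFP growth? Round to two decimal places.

Real output growth = (1790.1 − 1700) / 1700 = 5.3%.
The capital stock growth = (984.6 − 900) / 900 = 9.4%.
Hours worked growth = (1237.2 − 1200) / 1200 = 3.1%.
Labor's share = 1 − 0.47 = 0.53.
The capital stock: 0.47 × 9.4 = 4.418 pp.
Hours worked: 0.53 × 3.1 = 1.643 pp.
TFP growth = 5.3 − 6.061 = -0.761%.

-0.76%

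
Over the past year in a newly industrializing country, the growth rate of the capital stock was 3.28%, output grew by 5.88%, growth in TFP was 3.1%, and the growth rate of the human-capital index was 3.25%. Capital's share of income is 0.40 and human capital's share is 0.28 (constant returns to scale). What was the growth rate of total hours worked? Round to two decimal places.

Labor's share = 1 − 0.4 − 0.28 = 0.32.
gY = gA + 0.4×3.28 + 0.28×3.25 + 0.32×g.
0.32×g = 5.88 − 3.1 − 2.222 = 0.558.
g = 0.558 / 0.32 = 1.7438%.

Total hours worked growth was 1.74%.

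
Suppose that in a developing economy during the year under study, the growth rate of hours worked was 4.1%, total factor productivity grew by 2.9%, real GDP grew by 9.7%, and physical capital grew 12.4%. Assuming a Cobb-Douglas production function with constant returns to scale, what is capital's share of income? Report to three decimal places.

0.325

gY = gA + α·gK + (1−α)·gL, so gY − gA − gL = α(gK − gL).
9.7 − 2.9 − 4.1 = α × (12.4 − 4.1).
2.7 = 8.3 α, so α = 0.3253.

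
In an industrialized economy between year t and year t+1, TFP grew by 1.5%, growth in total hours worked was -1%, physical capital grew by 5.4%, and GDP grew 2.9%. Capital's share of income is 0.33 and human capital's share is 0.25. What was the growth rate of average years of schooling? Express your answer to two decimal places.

Labor's share = 1 − 0.33 − 0.25 = 0.42.
gY = gA + 0.33×5.4 + 0.42×(-1) + 0.25×g.
0.25×g = 2.9 − 1.5 − 1.362 = 0.038.
g = 0.038 / 0.25 = 0.152%.

Average years of schooling grew 0.15%.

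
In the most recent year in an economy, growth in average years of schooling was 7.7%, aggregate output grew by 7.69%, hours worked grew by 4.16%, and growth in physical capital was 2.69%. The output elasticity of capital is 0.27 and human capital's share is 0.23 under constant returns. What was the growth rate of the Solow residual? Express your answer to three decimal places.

Labor's share = 1 − 0.27 − 0.23 = 0.5.
Physical capital: 0.27 × 2.69 = 0.7263 pp.
Average years of schooling: 0.23 × 7.7 = 1.771 pp.
Hours worked: 0.5 × 4.16 = 2.08 pp.
TFP growth = 7.69 − 4.5773 = 3.1127%.

The Solow residual grew 3.113%.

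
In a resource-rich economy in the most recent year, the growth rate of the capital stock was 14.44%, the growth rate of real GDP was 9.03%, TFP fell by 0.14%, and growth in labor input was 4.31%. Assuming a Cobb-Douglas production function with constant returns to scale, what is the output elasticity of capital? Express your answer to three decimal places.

The output elasticity of capital is 0.480.

gY = gA + α·gK + (1−α)·gL, so gY − gA − gL = α(gK − gL).
9.03 + 0.14 − 4.31 = α × (14.44 − 4.31).
4.86 = 10.13 α, so α = 0.47976.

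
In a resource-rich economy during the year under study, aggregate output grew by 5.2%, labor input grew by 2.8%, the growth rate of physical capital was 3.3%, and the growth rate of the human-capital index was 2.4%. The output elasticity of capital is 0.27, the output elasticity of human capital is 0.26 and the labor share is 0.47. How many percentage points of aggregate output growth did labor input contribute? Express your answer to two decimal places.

1.32 pp

Labor's share = 1 − 0.27 − 0.26 = 0.47.
Contribution = share × growth = 0.47 × 2.8 = 1.316 pp.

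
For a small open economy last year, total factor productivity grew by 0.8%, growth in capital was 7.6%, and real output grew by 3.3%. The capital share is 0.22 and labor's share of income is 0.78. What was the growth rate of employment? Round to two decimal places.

Labor's share = 1 − 0.22 = 0.78.
gY = gA + 0.22×7.6 + 0.78×g.
0.78×g = 3.3 − 0.8 − 1.672 = 0.828.
g = 0.828 / 0.78 = 1.0615%.

1.06%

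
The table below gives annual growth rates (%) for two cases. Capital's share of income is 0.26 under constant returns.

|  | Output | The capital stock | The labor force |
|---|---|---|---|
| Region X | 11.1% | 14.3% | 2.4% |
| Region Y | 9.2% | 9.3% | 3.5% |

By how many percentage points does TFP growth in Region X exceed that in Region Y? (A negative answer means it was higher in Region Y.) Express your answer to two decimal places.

1.41 percentage points

Labor's share = 1 − 0.26 = 0.74.
Region X: TFP = 11.1 − 3.718 − 1.776 = 5.606%.
Region Y: TFP = 9.2 − 2.418 − 2.59 = 4.192%.
Difference = 5.606 − (4.192) = 1.414 pp.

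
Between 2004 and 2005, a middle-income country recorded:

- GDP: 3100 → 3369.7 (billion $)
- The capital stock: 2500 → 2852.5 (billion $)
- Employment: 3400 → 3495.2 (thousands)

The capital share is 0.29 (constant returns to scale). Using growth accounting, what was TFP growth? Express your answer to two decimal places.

GDP growth = (3369.7 − 3100) / 3100 = 8.7%.
The capital stock growth = (2852.5 − 2500) / 2500 = 14.1%.
Employment growth = (3495.2 − 3400) / 3400 = 2.8%.
Labor's share = 1 − 0.29 = 0.71.
The capital stock: 0.29 × 14.1 = 4.089 pp.
Employment: 0.71 × 2.8 = 1.988 pp.
TFP growth = 8.7 − 6.077 = 2.623%.

2.62%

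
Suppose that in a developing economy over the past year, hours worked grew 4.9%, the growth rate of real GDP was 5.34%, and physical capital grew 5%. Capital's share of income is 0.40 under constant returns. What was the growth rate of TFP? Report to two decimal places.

0.40%

Labor's share = 1 − 0.4 = 0.6.
Physical capital: 0.4 × 5 = 2 pp.
Hours worked: 0.6 × 4.9 = 2.94 pp.
TFP growth = 5.34 − 4.94 = 0.4%.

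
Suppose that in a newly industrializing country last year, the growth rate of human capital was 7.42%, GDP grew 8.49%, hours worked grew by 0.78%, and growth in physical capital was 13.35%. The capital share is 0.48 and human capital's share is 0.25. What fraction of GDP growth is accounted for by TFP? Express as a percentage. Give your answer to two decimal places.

Labor's share = 1 − 0.48 − 0.25 = 0.27.
Physical capital: 0.48 × 13.35 = 6.408 pp.
Human capital: 0.25 × 7.42 = 1.855 pp.
Hours worked: 0.27 × 0.78 = 0.2106 pp.
TFP growth = 8.49 − 8.4736 = 0.0164%.
TFP share of growth = 0.0164 / 8.49 × 100 = 0.1932%.

TFP accounted for 0.19% of growth.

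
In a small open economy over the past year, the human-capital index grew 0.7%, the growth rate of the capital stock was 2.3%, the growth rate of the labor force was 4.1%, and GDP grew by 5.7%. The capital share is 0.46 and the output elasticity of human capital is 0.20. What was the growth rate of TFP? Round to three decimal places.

3.108%

Labor's share = 1 − 0.46 − 0.2 = 0.34.
The capital stock: 0.46 × 2.3 = 1.058 pp.
The human-capital index: 0.2 × 0.7 = 0.14 pp.
The labor force: 0.34 × 4.1 = 1.394 pp.
TFP growth = 5.7 − 2.592 = 3.108%.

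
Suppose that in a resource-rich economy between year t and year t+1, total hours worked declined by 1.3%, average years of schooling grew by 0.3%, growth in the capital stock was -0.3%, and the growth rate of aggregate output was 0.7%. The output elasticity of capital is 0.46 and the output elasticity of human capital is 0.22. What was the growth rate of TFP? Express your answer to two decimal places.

Labor's share = 1 − 0.46 − 0.22 = 0.32.
The capital stock: 0.46 × (-0.3) = -0.138 pp.
Average years of schooling: 0.22 × 0.3 = 0.066 pp.
Total hours worked: 0.32 × (-1.3) = -0.416 pp.
TFP growth = 0.7 + 0.488 = 1.188%.

TFP growth was 1.19%.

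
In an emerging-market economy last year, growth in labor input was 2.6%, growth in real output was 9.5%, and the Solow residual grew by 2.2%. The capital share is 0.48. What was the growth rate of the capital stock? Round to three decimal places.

12.392%

Labor's share = 1 − 0.48 = 0.52.
gY = gA + 0.52×2.6 + 0.48×g.
0.48×g = 9.5 − 2.2 − 1.352 = 5.948.
g = 5.948 / 0.48 = 12.39167%.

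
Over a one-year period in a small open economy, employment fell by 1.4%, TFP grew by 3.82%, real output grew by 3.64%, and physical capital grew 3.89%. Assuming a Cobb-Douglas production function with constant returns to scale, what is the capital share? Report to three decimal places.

0.231

gY = gA + α·gK + (1−α)·gL, so gY − gA − gL = α(gK − gL).
3.64 − 3.82 + 1.4 = α × (3.89 − (-1.4)).
1.22 = 5.29 α, so α = 0.23062.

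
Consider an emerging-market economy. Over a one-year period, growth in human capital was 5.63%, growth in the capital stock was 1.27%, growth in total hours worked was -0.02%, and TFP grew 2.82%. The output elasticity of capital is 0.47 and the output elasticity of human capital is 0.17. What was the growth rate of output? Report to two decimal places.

4.37%

Labor's share = 1 − 0.47 − 0.17 = 0.36.
The capital stock: 0.47 × 1.27 = 0.5969 pp.
Human capital: 0.17 × 5.63 = 0.9571 pp.
Total hours worked: 0.36 × (-0.02) = -0.0072 pp.
Output growth = 2.82 + 1.5468 = 4.3668%.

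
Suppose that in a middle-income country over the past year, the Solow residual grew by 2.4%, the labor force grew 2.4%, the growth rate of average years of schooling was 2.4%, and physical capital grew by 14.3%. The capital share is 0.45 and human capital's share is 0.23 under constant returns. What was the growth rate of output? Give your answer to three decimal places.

Labor's share = 1 − 0.45 − 0.23 = 0.32.
Physical capital: 0.45 × 14.3 = 6.435 pp.
Average years of schooling: 0.23 × 2.4 = 0.552 pp.
The labor force: 0.32 × 2.4 = 0.768 pp.
Output growth = 2.4 + 7.755 = 10.155%.

Output growth was 10.155%.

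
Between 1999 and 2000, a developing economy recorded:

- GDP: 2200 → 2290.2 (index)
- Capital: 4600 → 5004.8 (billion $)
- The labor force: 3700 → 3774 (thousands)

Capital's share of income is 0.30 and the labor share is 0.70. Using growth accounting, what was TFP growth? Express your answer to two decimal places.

GDP growth = (2290.2 − 2200) / 2200 = 4.1%.
Capital growth = (5004.8 − 4600) / 4600 = 8.8%.
The labor force growth = (3774 − 3700) / 3700 = 2%.
Labor's share = 1 − 0.3 = 0.7.
Capital: 0.3 × 8.8 = 2.64 pp.
The labor force: 0.7 × 2 = 1.4 pp.
TFP growth = 4.1 − 4.04 = 0.06%.

TFP grew 0.06%.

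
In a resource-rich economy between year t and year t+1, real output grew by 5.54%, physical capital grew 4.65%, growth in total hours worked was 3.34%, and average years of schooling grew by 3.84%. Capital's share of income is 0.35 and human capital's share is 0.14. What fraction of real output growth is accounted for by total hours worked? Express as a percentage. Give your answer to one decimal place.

30.7%

Labor's share = 1 − 0.35 − 0.14 = 0.51.
Total hours worked contributed 0.51 × 3.34 = 1.7034 pp.
Share of growth = 1.7034 / 5.54 × 100 = 30.747%.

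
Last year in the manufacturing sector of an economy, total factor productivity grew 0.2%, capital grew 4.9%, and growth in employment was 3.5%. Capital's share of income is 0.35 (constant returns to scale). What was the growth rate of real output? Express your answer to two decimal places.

4.19%

Labor's share = 1 − 0.35 = 0.65.
Capital: 0.35 × 4.9 = 1.715 pp.
Employment: 0.65 × 3.5 = 2.275 pp.
Output growth = 0.2 + 3.99 = 4.19%.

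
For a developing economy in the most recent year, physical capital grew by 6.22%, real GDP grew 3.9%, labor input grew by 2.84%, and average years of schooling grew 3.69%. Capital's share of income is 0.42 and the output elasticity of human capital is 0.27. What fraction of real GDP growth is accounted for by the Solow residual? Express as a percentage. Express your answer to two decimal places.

-15.11%

Labor's share = 1 − 0.42 − 0.27 = 0.31.
Physical capital: 0.42 × 6.22 = 2.6124 pp.
Average years of schooling: 0.27 × 3.69 = 0.9963 pp.
Labor input: 0.31 × 2.84 = 0.8804 pp.
TFP growth = 3.9 − 4.4891 = -0.5891%.
TFP share of growth = -0.5891 / 3.9 × 100 = -15.1051%.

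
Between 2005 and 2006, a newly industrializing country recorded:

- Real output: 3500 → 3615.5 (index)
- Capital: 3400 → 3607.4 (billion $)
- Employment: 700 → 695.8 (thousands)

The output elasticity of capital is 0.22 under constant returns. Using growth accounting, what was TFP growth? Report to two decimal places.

TFP grew 2.43%.

Real output growth = (3615.5 − 3500) / 3500 = 3.3%.
Capital growth = (3607.4 − 3400) / 3400 = 6.1%.
Employment growth = (695.8 − 700) / 700 = -0.6%.
Labor's share = 1 − 0.22 = 0.78.
Capital: 0.22 × 6.1 = 1.342 pp.
Employment: 0.78 × (-0.6) = -0.468 pp.
TFP growth = 3.3 − 0.874 = 2.426%.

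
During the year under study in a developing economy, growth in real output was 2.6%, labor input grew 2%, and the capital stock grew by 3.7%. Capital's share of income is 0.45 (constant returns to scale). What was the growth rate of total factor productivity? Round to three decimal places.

Labor's share = 1 − 0.45 = 0.55.
The capital stock: 0.45 × 3.7 = 1.665 pp.
Labor input: 0.55 × 2 = 1.1 pp.
TFP growth = 2.6 − 2.765 = -0.165%.

-0.165%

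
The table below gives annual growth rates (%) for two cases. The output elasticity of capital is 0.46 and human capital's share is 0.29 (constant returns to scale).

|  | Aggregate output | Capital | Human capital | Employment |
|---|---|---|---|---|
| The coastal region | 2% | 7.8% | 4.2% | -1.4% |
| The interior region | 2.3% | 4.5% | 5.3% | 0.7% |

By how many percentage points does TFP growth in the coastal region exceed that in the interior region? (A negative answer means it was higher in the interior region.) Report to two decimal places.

Labor's share = 1 − 0.46 − 0.29 = 0.25.
The coastal region: TFP = 2 − 3.588 − 1.218 + 0.35 = -2.456%.
The interior region: TFP = 2.3 − 2.07 − 1.537 − 0.175 = -1.482%.
Difference = -2.456 − (-1.482) = -0.974 pp.

-0.97 percentage points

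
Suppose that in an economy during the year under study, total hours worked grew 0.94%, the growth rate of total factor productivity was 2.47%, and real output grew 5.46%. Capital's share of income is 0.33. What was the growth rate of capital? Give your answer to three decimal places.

Capital grew 7.152%.

Labor's share = 1 − 0.33 = 0.67.
gY = gA + 0.67×0.94 + 0.33×g.
0.33×g = 5.46 − 2.47 − 0.6298 = 2.3602.
g = 2.3602 / 0.33 = 7.15212%.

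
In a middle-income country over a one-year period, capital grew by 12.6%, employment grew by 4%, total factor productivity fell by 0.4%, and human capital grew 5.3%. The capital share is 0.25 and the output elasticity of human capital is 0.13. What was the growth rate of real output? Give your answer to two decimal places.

5.92%

Labor's share = 1 − 0.25 − 0.13 = 0.62.
Capital: 0.25 × 12.6 = 3.15 pp.
Human capital: 0.13 × 5.3 = 0.689 pp.
Employment: 0.62 × 4 = 2.48 pp.
Output growth = -0.4 + 6.319 = 5.919%.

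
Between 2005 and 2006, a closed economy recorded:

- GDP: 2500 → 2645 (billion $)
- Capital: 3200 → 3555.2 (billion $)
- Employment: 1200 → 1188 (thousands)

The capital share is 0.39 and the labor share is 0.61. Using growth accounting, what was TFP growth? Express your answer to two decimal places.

2.08%

GDP growth = (2645 − 2500) / 2500 = 5.8%.
Capital growth = (3555.2 − 3200) / 3200 = 11.1%.
Employment growth = (1188 − 1200) / 1200 = -1%.
Labor's share = 1 − 0.39 = 0.61.
Capital: 0.39 × 11.1 = 4.329 pp.
Employment: 0.61 × (-1) = -0.61 pp.
TFP growth = 5.8 − 3.719 = 2.081%.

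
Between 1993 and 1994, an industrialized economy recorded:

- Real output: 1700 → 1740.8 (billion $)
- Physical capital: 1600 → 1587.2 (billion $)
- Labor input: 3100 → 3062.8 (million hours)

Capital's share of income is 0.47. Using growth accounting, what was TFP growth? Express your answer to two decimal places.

3.41%

Real output growth = (1740.8 − 1700) / 1700 = 2.4%.
Physical capital growth = (1587.2 − 1600) / 1600 = -0.8%.
Labor input growth = (3062.8 − 3100) / 3100 = -1.2%.
Labor's share = 1 − 0.47 = 0.53.
Physical capital: 0.47 × (-0.8) = -0.376 pp.
Labor input: 0.53 × (-1.2) = -0.636 pp.
TFP growth = 2.4 + 1.012 = 3.412%.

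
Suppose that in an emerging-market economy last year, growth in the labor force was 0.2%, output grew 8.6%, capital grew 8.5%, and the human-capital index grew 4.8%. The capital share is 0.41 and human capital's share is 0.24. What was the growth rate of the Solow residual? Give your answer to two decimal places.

Labor's share = 1 − 0.41 − 0.24 = 0.35.
Capital: 0.41 × 8.5 = 3.485 pp.
The human-capital index: 0.24 × 4.8 = 1.152 pp.
The labor force: 0.35 × 0.2 = 0.07 pp.
TFP growth = 8.6 − 4.707 = 3.893%.

The Solow residual growth was 3.89%.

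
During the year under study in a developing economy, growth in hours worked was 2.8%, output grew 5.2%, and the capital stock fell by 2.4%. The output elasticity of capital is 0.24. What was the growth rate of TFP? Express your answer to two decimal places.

3.65%

Labor's share = 1 − 0.24 = 0.76.
The capital stock: 0.24 × (-2.4) = -0.576 pp.
Hours worked: 0.76 × 2.8 = 2.128 pp.
TFP growth = 5.2 − 1.552 = 3.648%.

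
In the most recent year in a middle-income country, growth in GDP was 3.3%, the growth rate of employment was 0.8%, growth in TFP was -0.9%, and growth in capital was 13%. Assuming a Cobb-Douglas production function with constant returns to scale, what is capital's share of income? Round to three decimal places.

α = 0.279

gY = gA + α·gK + (1−α)·gL, so gY − gA − gL = α(gK − gL).
3.3 + 0.9 − 0.8 = α × (13 − 0.8).
3.4 = 12.2 α, so α = 0.27869.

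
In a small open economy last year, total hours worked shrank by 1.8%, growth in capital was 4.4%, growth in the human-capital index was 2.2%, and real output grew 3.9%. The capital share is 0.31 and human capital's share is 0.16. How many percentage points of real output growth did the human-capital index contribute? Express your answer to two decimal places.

Contribution = share × growth = 0.16 × 2.2 = 0.352 pp.

0.35 percentage points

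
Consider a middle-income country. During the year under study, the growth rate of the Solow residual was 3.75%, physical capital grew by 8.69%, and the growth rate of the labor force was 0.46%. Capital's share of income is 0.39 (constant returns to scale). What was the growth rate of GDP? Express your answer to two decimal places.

Labor's share = 1 − 0.39 = 0.61.
Physical capital: 0.39 × 8.69 = 3.3891 pp.
The labor force: 0.61 × 0.46 = 0.2806 pp.
Output growth = 3.75 + 3.6697 = 7.4197%.

GDP growth was 7.42%.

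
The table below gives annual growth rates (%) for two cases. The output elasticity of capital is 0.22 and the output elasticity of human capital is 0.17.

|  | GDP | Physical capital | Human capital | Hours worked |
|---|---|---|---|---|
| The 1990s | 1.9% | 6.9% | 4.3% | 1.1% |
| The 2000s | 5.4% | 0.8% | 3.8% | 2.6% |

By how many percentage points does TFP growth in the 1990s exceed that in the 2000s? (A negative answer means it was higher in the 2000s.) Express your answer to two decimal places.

-4.01 percentage points

Labor's share = 1 − 0.22 − 0.17 = 0.61.
The 1990s: TFP = 1.9 − 1.518 − 0.731 − 0.671 = -1.02%.
The 2000s: TFP = 5.4 − 0.176 − 0.646 − 1.586 = 2.992%.
Difference = -1.02 − (2.992) = -4.012 pp.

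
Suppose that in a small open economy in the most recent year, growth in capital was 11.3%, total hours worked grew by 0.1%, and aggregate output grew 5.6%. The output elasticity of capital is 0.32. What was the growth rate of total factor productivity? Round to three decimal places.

1.916%

Labor's share = 1 − 0.32 = 0.68.
Capital: 0.32 × 11.3 = 3.616 pp.
Total hours worked: 0.68 × 0.1 = 0.068 pp.
TFP growth = 5.6 − 3.684 = 1.916%.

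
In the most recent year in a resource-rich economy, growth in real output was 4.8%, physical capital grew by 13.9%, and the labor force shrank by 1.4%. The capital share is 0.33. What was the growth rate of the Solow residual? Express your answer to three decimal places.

Labor's share = 1 − 0.33 = 0.67.
Physical capital: 0.33 × 13.9 = 4.587 pp.
The labor force: 0.67 × (-1.4) = -0.938 pp.
TFP growth = 4.8 − 3.649 = 1.151%.

1.151%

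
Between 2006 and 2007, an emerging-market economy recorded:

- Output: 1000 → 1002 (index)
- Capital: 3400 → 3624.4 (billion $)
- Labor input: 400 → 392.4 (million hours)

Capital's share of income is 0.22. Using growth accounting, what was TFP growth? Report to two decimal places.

0.23%

Output growth = (1002 − 1000) / 1000 = 0.2%.
Capital growth = (3624.4 − 3400) / 3400 = 6.6%.
Labor input growth = (392.4 − 400) / 400 = -1.9%.
Labor's share = 1 − 0.22 = 0.78.
Capital: 0.22 × 6.6 = 1.452 pp.
Labor input: 0.78 × (-1.9) = -1.482 pp.
TFP growth = 0.2 + 0.03 = 0.23%.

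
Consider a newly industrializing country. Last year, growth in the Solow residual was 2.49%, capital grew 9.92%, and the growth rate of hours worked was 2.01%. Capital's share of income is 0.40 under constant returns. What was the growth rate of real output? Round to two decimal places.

Labor's share = 1 − 0.4 = 0.6.
Capital: 0.4 × 9.92 = 3.968 pp.
Hours worked: 0.6 × 2.01 = 1.206 pp.
Output growth = 2.49 + 5.174 = 7.664%.

Real output grew 7.66%.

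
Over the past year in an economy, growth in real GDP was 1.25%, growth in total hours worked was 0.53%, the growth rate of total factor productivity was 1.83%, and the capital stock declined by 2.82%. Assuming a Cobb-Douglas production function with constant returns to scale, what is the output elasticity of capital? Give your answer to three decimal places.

gY = gA + α·gK + (1−α)·gL, so gY − gA − gL = α(gK − gL).
1.25 − 1.83 − 0.53 = α × (-2.82 − 0.53).
-1.11 = -3.35 α, so α = 0.33134.

α = 0.331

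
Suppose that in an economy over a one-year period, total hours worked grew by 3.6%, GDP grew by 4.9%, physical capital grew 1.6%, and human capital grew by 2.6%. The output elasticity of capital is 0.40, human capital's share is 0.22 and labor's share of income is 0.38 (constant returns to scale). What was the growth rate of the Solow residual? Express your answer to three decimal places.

The Solow residual growth was 2.320%.

Labor's share = 1 − 0.4 − 0.22 = 0.38.
Physical capital: 0.4 × 1.6 = 0.64 pp.
Human capital: 0.22 × 2.6 = 0.572 pp.
Total hours worked: 0.38 × 3.6 = 1.368 pp.
TFP growth = 4.9 − 2.58 = 2.32%.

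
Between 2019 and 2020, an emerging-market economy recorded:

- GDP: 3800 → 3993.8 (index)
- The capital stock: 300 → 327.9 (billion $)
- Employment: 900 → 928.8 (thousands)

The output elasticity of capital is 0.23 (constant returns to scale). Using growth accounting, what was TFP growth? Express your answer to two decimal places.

GDP growth = (3993.8 − 3800) / 3800 = 5.1%.
The capital stock growth = (327.9 − 300) / 300 = 9.3%.
Employment growth = (928.8 − 900) / 900 = 3.2%.
Labor's share = 1 − 0.23 = 0.77.
The capital stock: 0.23 × 9.3 = 2.139 pp.
Employment: 0.77 × 3.2 = 2.464 pp.
TFP growth = 5.1 − 4.603 = 0.497%.

TFP grew 0.50%.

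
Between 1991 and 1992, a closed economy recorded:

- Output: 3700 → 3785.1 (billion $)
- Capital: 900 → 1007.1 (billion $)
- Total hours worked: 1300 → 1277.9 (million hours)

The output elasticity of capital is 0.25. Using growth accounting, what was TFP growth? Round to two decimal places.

Output growth = (3785.1 − 3700) / 3700 = 2.3%.
Capital growth = (1007.1 − 900) / 900 = 11.9%.
Total hours worked growth = (1277.9 − 1300) / 1300 = -1.7%.
Labor's share = 1 − 0.25 = 0.75.
Capital: 0.25 × 11.9 = 2.975 pp.
Total hours worked: 0.75 × (-1.7) = -1.275 pp.
TFP growth = 2.3 − 1.7 = 0.6%.

0.60%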